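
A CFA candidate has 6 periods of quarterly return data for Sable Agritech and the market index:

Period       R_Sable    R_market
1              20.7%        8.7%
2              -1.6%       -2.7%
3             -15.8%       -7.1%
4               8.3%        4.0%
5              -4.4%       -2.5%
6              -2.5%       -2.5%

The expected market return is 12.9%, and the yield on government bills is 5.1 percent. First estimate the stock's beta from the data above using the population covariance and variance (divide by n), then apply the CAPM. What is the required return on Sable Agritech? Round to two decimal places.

21.98%

Mean R_i = (20.7 − 1.6 − 15.8 + 8.3 − 4.4 − 2.5) / 6 = 0.7833%
Mean R_m = (8.7 − 2.7 − 7.1 + 4.0 − 2.5 − 2.5) / 6 = -0.3500%
Σ(R_i − R̄_i)(R_m − R̄_m) = 348.6850  ⇒  Cov = 348.6850 / 6 = 58.1142
Σ(R_m − R̄_m)² = 161.1550  ⇒  Var(R_m) = 161.1550 / 6 = 26.8592
β = Cov / Var(R_m) = 58.1142 / 26.8592 = 2.1637
MRP = 12.9% − 5.1% = 7.80%
E(R) = R_f + β × MRP = 5.1% + 2.1637 × 7.8% = 21.98%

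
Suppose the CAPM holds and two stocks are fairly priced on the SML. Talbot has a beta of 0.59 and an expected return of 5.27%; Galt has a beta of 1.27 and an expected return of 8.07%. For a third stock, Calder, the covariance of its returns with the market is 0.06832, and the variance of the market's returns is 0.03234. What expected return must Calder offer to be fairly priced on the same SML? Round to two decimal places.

11.54%

MRP = (8.07% − 5.27%) / (1.27 − 0.59) = 4.1176%
R_f = 5.27% − 0.59 × 4.1176% = 2.8406%
β_Calder = Cov / Var(R_m) = 0.06832 / 0.03234 = 2.1126
E(R_Calder) = R_f + β × MRP = 2.8406% + 2.1126 × 4.1176% = 11.54%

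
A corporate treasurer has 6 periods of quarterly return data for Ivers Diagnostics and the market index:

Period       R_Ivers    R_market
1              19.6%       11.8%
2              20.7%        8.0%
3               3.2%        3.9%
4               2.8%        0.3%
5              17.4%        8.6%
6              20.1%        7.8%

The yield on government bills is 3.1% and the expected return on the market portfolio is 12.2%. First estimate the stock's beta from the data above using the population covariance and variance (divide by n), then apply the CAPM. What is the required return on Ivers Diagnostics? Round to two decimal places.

20.15%

Mean R_i = (19.6 + 20.7 + 3.2 + 2.8 + 17.4 + 20.1) / 6 = 13.9667%
Mean R_m = (11.8 + 8.0 + 3.9 + 0.3 + 8.6 + 7.8) / 6 = 6.7333%
Σ(R_i − R̄_i)(R_m − R̄_m) = 152.3667  ⇒  Cov = 152.3667 / 6 = 25.3945
Σ(R_m − R̄_m)² = 81.3133  ⇒  Var(R_m) = 81.3133 / 6 = 13.5522
β = Cov / Var(R_m) = 25.3945 / 13.5522 = 1.8738
MRP = 12.2% − 3.1% = 9.10%
E(R) = R_f + β × MRP = 3.1% + 1.8738 × 9.1% = 20.15%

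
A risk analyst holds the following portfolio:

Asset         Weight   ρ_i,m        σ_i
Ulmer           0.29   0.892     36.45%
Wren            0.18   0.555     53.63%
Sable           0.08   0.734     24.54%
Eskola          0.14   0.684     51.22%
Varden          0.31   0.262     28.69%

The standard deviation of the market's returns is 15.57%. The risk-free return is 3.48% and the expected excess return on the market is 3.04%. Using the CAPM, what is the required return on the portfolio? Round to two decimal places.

8.06%

β_Ulmer = 0.892 × 36.45% / 15.57% = 2.0882
β_Wren = 0.555 × 53.63% / 15.57% = 1.9117
β_Sable = 0.734 × 24.54% / 15.57% = 1.1569
β_Eskola = 0.684 × 51.22% / 15.57% = 2.2501
β_Varden = 0.262 × 28.69% / 15.57% = 0.4828
β_P = Σ w_i β_i = 0.29×2.0882 + 0.18×1.9117 + 0.08×1.1569 + 0.14×2.2501 + 0.31×0.4828 = 1.5069
E(R_P) = R_f + β_P × MRP = 3.48% + 1.5069 × 3.04% = 8.06%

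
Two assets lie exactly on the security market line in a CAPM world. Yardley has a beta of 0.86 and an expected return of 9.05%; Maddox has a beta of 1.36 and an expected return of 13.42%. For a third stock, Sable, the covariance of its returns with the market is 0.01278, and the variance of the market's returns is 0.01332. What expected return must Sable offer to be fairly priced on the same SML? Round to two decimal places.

9.92%

MRP = (13.42% − 9.05%) / (1.36 − 0.86) = 8.7400%
R_f = 9.05% − 0.86 × 8.7400% = 1.5336%
β_Sable = Cov / Var(R_m) = 0.01278 / 0.01332 = 0.9595
E(R_Sable) = R_f + β × MRP = 1.5336% + 0.9595 × 8.7400% = 9.92%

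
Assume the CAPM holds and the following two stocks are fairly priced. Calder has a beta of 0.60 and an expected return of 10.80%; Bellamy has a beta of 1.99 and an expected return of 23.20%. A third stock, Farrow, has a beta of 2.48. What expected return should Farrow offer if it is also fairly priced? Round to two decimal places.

MRP (SML slope) = (23.20% − 10.80%) / (1.99 − 0.60) = 12.40% / 1.39 = 8.9209%
R_f (intercept) = 10.80% − 0.60 × 8.9209% = 5.4475%
E(R_Farrow) = R_f + β × MRP = 5.4475% + 2.48 × 8.9209% = 27.57%

27.57%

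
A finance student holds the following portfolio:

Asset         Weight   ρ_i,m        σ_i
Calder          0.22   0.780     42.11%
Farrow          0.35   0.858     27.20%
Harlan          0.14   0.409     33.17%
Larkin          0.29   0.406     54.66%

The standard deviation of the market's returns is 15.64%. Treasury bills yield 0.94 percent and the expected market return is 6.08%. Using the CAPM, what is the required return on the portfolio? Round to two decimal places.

8.74%

β_Calder = 0.780 × 42.11% / 15.64% = 2.1001
β_Farrow = 0.858 × 27.20% / 15.64% = 1.4922
β_Harlan = 0.409 × 33.17% / 15.64% = 0.8674
β_Larkin = 0.406 × 54.66% / 15.64% = 1.4189
β_P = Σ w_i β_i = 0.22×2.1001 + 0.35×1.4922 + 0.14×0.8674 + 0.29×1.4189 = 1.5172
MRP = 6.08% − 0.94% = 5.14%
E(R_P) = R_f + β_P × MRP = 0.94% + 1.5172 × 5.14% = 8.74%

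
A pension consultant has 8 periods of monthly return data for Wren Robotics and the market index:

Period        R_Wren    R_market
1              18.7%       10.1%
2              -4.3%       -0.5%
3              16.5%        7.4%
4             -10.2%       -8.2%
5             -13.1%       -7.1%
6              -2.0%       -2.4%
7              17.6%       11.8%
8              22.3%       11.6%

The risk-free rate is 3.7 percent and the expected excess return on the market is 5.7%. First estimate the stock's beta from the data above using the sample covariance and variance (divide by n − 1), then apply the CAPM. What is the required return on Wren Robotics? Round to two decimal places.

13.38%

Mean R_i = (18.7 − 4.3 + 16.5 − 10.2 − 13.1 − 2.0 + 17.6 + 22.3) / 8 = 5.6875%
Mean R_m = (10.1 − 0.5 + 7.4 − 8.2 − 7.1 − 2.4 + 11.8 + 11.6) / 8 = 2.8375%
Σ(R_i − R̄_i)(R_m − R̄_m) = 831.8238  ⇒  Cov = 831.8238 / 7 = 118.8320
Σ(R_m − R̄_m)² = 489.8188  ⇒  Var(R_m) = 489.8188 / 7 = 69.9741
β = Cov / Var(R_m) = 118.8320 / 69.9741 = 1.6982
E(R) = R_f + β × MRP = 3.7% + 1.6982 × 5.7% = 13.38%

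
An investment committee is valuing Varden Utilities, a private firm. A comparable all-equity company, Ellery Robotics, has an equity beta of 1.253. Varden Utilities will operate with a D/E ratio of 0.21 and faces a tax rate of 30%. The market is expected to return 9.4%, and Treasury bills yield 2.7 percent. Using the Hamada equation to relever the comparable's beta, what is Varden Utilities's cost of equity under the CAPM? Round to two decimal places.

12.33%

β_L = β_U × [1 + (1 − t)(D/E)] = 1.253 × [1 + (1 − 0.30) × 0.21]
    = 1.253 × [1 + 0.70 × 0.21] = 1.253 × 1.1470 = 1.4372
MRP = 9.4% − 2.7% = 6.70%
E(R) = R_f + β_L × MRP = 2.7% + 1.4372 × 6.7% = 12.33%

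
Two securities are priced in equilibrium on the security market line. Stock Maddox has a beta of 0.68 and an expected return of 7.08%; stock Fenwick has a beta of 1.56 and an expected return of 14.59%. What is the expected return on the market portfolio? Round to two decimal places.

Both satisfy E(R) = R_f + β·MRP, so the slope of the SML is
MRP = (14.59% − 7.08%) / (1.56 − 0.68) = 7.51% / 0.88 = 8.5341%
R_f = E(R_Maddox) − β_Maddox·MRP = 7.08% − 0.68 × 8.5341% = 1.2768%
E(R_m) = R_f + MRP = 1.2768% + 8.5341% = 9.81%

9.81%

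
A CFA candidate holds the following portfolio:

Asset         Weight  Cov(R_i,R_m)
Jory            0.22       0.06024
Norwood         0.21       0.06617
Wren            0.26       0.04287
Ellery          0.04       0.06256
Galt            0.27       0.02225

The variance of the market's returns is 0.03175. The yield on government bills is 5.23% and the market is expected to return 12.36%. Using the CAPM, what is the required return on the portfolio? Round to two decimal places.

15.74%

β_Jory = 0.06024 / 0.03175 = 1.8973
β_Norwood = 0.06617 / 0.03175 = 2.0841
β_Wren = 0.04287 / 0.03175 = 1.3502
β_Ellery = 0.06256 / 0.03175 = 1.9704
β_Galt = 0.02225 / 0.03175 = 0.7008
β_P = Σ w_i β_i = 0.22×1.8973 + 0.21×2.0841 + 0.26×1.3502 + 0.04×1.9704 + 0.27×0.7008 = 1.4742
MRP = 12.36% − 5.23% = 7.13%
E(R_P) = R_f + β_P × MRP = 5.23% + 1.4742 × 7.13% = 15.74%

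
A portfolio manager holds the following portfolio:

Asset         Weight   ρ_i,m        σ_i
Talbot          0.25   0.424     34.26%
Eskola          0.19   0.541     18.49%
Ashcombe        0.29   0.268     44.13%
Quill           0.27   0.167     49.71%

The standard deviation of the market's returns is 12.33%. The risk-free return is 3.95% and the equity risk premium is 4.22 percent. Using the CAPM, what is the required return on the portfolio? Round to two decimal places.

7.78%

β_Talbot = 0.424 × 34.26% / 12.33% = 1.1781
β_Eskola = 0.541 × 18.49% / 12.33% = 0.8113
β_Ashcombe = 0.268 × 44.13% / 12.33% = 0.9592
β_Quill = 0.167 × 49.71% / 12.33% = 0.6733
β_P = Σ w_i β_i = 0.25×1.1781 + 0.19×0.8113 + 0.29×0.9592 + 0.27×0.6733 = 0.9086
E(R_P) = R_f + β_P × MRP = 3.95% + 0.9086 × 4.22% = 7.78%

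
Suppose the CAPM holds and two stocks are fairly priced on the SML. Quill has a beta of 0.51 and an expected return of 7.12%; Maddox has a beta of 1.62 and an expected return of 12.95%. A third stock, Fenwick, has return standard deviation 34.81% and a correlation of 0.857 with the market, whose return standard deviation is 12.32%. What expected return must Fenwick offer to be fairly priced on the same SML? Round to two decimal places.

MRP = (12.95% − 7.12%) / (1.62 − 0.51) = 5.2523%
R_f = 7.12% − 0.51 × 5.2523% = 4.4413%
β_Fenwick = ρ·σ_i/σ_m = 0.857 × 34.81 / 12.32 = 2.4214
E(R_Fenwick) = R_f + β × MRP = 4.4413% + 2.4214 × 5.2523% = 17.16%

17.16%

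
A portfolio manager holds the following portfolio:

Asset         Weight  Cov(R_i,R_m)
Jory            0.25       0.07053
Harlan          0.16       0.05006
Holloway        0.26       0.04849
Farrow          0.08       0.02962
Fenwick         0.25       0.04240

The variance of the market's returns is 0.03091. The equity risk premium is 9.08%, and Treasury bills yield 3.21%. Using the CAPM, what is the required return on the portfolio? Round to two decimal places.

18.26%

β_Jory = 0.07053 / 0.03091 = 2.2818
β_Harlan = 0.05006 / 0.03091 = 1.6195
β_Holloway = 0.04849 / 0.03091 = 1.5687
β_Farrow = 0.02962 / 0.03091 = 0.9583
β_Fenwick = 0.04240 / 0.03091 = 1.3717
β_P = Σ w_i β_i = 0.25×2.2818 + 0.16×1.6195 + 0.26×1.5687 + 0.08×0.9583 + 0.25×1.3717 = 1.6570
E(R_P) = R_f + β_P × MRP = 3.21% + 1.6570 × 9.08% = 18.26%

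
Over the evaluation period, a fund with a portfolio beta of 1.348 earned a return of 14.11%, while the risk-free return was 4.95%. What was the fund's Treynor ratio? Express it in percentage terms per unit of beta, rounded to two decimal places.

6.80%

Treynor = (R_P − R_f) / β_P = (14.11% − 4.95%) / 1.3480 = 9.16% / 1.3480 = 6.80%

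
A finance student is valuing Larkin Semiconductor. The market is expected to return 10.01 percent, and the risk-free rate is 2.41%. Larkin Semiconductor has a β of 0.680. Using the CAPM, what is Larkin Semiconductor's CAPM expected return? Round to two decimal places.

7.58%

Market risk premium = E(R_m) − R_f = 10.01% − 2.41% = 7.60%
E(R) = R_f + β × MRP = 2.41% + 0.680 × 7.60% = 7.58%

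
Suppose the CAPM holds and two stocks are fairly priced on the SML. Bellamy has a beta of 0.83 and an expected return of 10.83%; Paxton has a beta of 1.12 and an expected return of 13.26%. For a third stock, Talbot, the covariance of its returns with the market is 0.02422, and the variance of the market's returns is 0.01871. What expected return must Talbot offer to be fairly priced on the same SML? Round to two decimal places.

14.72%

MRP = (13.26% − 10.83%) / (1.12 − 0.83) = 8.3793%
R_f = 10.83% − 0.83 × 8.3793% = 3.8752%
β_Talbot = Cov / Var(R_m) = 0.02422 / 0.01871 = 1.2945
E(R_Talbot) = R_f + β × MRP = 3.8752% + 1.2945 × 8.3793% = 14.72%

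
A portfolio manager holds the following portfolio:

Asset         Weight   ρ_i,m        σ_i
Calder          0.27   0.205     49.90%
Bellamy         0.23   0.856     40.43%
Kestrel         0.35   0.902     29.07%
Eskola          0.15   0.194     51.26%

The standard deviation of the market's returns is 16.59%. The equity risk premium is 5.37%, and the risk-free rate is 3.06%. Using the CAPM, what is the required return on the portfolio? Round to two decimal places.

9.98%

β_Calder = 0.205 × 49.90% / 16.59% = 0.6166
β_Bellamy = 0.856 × 40.43% / 16.59% = 2.0861
β_Kestrel = 0.902 × 29.07% / 16.59% = 1.5805
β_Eskola = 0.194 × 51.26% / 16.59% = 0.5994
β_P = Σ w_i β_i = 0.27×0.6166 + 0.23×2.0861 + 0.35×1.5805 + 0.15×0.5994 = 1.2894
E(R_P) = R_f + β_P × MRP = 3.06% + 1.2894 × 5.37% = 9.98%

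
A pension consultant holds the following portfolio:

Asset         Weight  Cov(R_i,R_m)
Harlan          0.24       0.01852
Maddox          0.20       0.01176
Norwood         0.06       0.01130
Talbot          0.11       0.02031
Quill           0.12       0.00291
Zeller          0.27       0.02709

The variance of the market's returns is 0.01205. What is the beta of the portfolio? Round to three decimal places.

1.442

β_Harlan = 0.01852 / 0.01205 = 1.5369
β_Maddox = 0.01176 / 0.01205 = 0.9759
β_Norwood = 0.01130 / 0.01205 = 0.9378
β_Talbot = 0.02031 / 0.01205 = 1.6855
β_Quill = 0.00291 / 0.01205 = 0.2415
β_Zeller = 0.02709 / 0.01205 = 2.2481
β_P = Σ w_i β_i = 0.24×1.5369 + 0.20×0.9759 + 0.06×0.9378 + 0.11×1.6855 + 0.12×0.2415 + 0.27×2.2481 = 1.4417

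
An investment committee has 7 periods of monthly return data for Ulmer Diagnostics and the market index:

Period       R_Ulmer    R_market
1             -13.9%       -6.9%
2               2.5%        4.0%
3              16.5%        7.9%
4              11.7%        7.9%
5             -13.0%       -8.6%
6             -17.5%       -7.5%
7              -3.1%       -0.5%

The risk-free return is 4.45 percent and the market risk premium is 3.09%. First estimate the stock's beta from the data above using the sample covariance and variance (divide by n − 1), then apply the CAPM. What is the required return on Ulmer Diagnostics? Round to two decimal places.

Mean R_i = (-13.9 + 2.5 + 16.5 + 11.7 − 13.0 − 17.5 − 3.1) / 7 = -2.4000%
Mean R_m = (-6.9 + 4.0 + 7.9 + 7.9 − 8.6 − 7.5 − 0.5) / 7 = -0.5286%
Σ(R_i − R̄_i)(R_m − R̄_m) = 564.4100  ⇒  Cov = 564.4100 / 6 = 94.0683
Σ(R_m − R̄_m)² = 316.9343  ⇒  Var(R_m) = 316.9343 / 6 = 52.8224
β = Cov / Var(R_m) = 94.0683 / 52.8224 = 1.7808
E(R) = R_f + β × MRP = 4.45% + 1.7808 × 3.09% = 9.95%

9.95%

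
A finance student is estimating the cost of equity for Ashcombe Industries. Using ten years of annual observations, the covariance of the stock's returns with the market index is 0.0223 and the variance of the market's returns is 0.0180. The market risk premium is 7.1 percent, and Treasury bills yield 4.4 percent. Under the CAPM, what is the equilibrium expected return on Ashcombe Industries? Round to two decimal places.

13.20%

β = Cov(R_i, R_m) / Var(R_m) = 0.0223 / 0.0180 = 1.2389
E(R) = R_f + β × MRP = 4.4% + 1.2389 × 7.1% = 13.20%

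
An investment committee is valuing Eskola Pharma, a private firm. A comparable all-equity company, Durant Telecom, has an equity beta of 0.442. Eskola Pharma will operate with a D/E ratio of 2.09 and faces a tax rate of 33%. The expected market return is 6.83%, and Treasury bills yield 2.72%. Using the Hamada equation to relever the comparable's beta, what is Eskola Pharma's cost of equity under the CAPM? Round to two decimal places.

7.08%

β_L = β_U × [1 + (1 − t)(D/E)] = 0.442 × [1 + (1 − 0.33) × 2.09]
    = 0.442 × [1 + 0.67 × 2.09] = 0.442 × 2.4003 = 1.0609
MRP = 6.83% − 2.72% = 4.11%
E(R) = R_f + β_L × MRP = 2.72% + 1.0609 × 4.11% = 7.08%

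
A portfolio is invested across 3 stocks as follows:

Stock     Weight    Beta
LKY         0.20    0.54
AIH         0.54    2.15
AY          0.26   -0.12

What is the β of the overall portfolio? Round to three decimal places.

1.238

β_P = Σ w_i β_i = 0.20×0.54 + 0.54×2.15 + 0.26×-0.12 = 1.2378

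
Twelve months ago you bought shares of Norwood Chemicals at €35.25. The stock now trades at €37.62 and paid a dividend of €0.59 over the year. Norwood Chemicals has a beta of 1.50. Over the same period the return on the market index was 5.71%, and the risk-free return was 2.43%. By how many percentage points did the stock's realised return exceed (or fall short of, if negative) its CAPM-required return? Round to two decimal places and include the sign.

Realised HPR = (P1 + D1 − P0) / P0 = (37.62 + 0.59 − 35.25) / 35.25 = 2.96 / 35.25 = 8.3972%
MRP = 5.71% − 2.43% = 3.28%
CAPM required = R_f + β·MRP = 2.43% + 1.50 × 3.28% = 7.3500%
α = realised − required = 8.3972% − 7.3500% = +1.05%

+1.05%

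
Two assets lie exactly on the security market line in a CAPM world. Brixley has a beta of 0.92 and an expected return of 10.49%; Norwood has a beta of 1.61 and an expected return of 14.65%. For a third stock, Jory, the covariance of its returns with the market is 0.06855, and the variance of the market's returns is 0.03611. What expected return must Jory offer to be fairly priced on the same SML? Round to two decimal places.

16.39%

MRP = (14.65% − 10.49%) / (1.61 − 0.92) = 6.0290%
R_f = 10.49% − 0.92 × 6.0290% = 4.9433%
β_Jory = Cov / Var(R_m) = 0.06855 / 0.03611 = 1.8984
E(R_Jory) = R_f + β × MRP = 4.9433% + 1.8984 × 6.0290% = 16.39%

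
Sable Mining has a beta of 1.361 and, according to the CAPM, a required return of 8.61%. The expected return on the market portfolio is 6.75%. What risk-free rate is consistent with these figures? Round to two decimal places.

1.60%

E(R) = R_f + β(E(R_m) − R_f) = R_f(1 − β) + β·E(R_m)
8.61% = R_f × (1 − 1.361) + 1.361 × 6.75%
8.61% = R_f × -0.361 + 9.18675%
R_f = (8.61% − 9.18675%) / -0.361 = 1.60%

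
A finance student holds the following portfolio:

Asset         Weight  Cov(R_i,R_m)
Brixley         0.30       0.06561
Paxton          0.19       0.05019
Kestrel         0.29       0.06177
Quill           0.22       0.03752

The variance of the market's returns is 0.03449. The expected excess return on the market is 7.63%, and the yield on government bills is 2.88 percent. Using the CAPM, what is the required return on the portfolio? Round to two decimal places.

15.13%

β_Brixley = 0.06561 / 0.03449 = 1.9023
β_Paxton = 0.05019 / 0.03449 = 1.4552
β_Kestrel = 0.06177 / 0.03449 = 1.7910
β_Quill = 0.03752 / 0.03449 = 1.0879
β_P = Σ w_i β_i = 0.30×1.9023 + 0.19×1.4552 + 0.29×1.7910 + 0.22×1.0879 = 1.6059
E(R_P) = R_f + β_P × MRP = 2.88% + 1.6059 × 7.63% = 15.13%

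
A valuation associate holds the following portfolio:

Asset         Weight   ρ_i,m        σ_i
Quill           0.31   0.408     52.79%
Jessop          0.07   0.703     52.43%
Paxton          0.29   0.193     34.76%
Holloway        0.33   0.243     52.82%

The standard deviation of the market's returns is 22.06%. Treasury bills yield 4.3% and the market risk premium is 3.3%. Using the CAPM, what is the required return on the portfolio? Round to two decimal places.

6.61%

β_Quill = 0.408 × 52.79% / 22.06% = 0.9764
β_Jessop = 0.703 × 52.43% / 22.06% = 1.6708
β_Paxton = 0.193 × 34.76% / 22.06% = 0.3041
β_Holloway = 0.243 × 52.82% / 22.06% = 0.5818
β_P = Σ w_i β_i = 0.31×0.9764 + 0.07×1.6708 + 0.29×0.3041 + 0.33×0.5818 = 0.6998
E(R_P) = R_f + β_P × MRP = 4.3% + 0.6998 × 3.3% = 6.61%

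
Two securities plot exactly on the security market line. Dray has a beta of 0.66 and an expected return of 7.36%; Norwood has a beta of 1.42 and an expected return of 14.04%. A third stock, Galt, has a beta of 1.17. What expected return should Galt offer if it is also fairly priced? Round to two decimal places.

11.84%

MRP (SML slope) = (14.04% − 7.36%) / (1.42 − 0.66) = 6.68% / 0.76 = 8.7895%
R_f (intercept) = 7.36% − 0.66 × 8.7895% = 1.5589%
E(R_Galt) = R_f + β × MRP = 1.5589% + 1.17 × 8.7895% = 11.84%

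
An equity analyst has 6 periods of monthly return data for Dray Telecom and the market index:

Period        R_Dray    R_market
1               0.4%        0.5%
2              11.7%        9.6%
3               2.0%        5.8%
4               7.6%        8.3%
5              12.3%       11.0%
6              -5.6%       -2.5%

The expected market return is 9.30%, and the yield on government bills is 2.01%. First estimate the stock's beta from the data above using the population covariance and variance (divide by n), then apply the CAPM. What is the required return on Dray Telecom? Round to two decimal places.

11.21%

Mean R_i = (0.4 + 11.7 + 2.0 + 7.6 + 12.3 − 5.6) / 6 = 4.7333%
Mean R_m = (0.5 + 9.6 + 5.8 + 8.3 + 11.0 − 2.5) / 6 = 5.4500%
Σ(R_i − R̄_i)(R_m − R̄_m) = 181.7200  ⇒  Cov = 181.7200 / 6 = 30.2867
Σ(R_m − R̄_m)² = 143.9750  ⇒  Var(R_m) = 143.9750 / 6 = 23.9958
β = Cov / Var(R_m) = 30.2867 / 23.9958 = 1.2622
MRP = 9.30% − 2.01% = 7.29%
E(R) = R_f + β × MRP = 2.01% + 1.2622 × 7.29% = 11.21%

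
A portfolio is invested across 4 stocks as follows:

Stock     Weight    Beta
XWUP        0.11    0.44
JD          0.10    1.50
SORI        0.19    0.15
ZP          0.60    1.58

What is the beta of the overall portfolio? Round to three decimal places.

β_P = Σ w_i β_i = 0.11×0.44 + 0.10×1.50 + 0.19×0.15 + 0.60×1.58 = 1.1749

1.175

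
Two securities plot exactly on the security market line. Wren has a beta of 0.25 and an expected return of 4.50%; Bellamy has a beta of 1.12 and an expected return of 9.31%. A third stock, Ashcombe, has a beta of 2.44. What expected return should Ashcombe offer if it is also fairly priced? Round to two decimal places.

16.61%

MRP (SML slope) = (9.31% − 4.50%) / (1.12 − 0.25) = 4.81% / 0.87 = 5.5287%
R_f (intercept) = 4.50% − 0.25 × 5.5287% = 3.1178%
E(R_Ashcombe) = R_f + β × MRP = 3.1178% + 2.44 × 5.5287% = 16.61%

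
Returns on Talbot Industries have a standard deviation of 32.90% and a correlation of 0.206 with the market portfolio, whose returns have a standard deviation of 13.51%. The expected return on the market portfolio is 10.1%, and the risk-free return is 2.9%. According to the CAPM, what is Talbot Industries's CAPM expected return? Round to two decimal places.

β = ρ × σ_i / σ_m = 0.206 × 32.90% / 13.51% = 0.5017
MRP = 10.1% − 2.9% = 7.20%
E(R) = 2.9% + 0.5017 × 7.2% = 6.51%

6.51%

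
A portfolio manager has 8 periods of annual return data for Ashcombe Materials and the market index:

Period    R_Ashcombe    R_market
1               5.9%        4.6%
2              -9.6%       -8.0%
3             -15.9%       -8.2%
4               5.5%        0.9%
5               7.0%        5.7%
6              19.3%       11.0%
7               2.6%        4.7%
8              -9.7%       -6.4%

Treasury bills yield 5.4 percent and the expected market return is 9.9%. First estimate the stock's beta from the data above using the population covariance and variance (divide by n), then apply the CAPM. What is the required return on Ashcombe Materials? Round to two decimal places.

12.30%

Mean R_i = (5.9 − 9.6 − 15.9 + 5.5 + 7.0 + 19.3 + 2.6 − 9.7) / 8 = 0.6375%
Mean R_m = (4.6 − 8.0 − 8.2 + 0.9 + 5.7 + 11.0 + 4.7 − 6.4) / 8 = 0.5375%
Σ(R_i − R̄_i)(R_m − R̄_m) = 563.0288  ⇒  Cov = 563.0288 / 8 = 70.3786
Σ(R_m − R̄_m)² = 367.4388  ⇒  Var(R_m) = 367.4388 / 8 = 45.9299
β = Cov / Var(R_m) = 70.3786 / 45.9299 = 1.5323
MRP = 9.9% − 5.4% = 4.50%
E(R) = R_f + β × MRP = 5.4% + 1.5323 × 4.5% = 12.30%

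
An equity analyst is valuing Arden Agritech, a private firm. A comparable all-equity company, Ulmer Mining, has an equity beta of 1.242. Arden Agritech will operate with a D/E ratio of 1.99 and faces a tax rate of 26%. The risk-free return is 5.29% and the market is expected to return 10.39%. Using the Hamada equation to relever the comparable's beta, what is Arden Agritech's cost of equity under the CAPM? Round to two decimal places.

20.95%

β_L = β_U × [1 + (1 − t)(D/E)] = 1.242 × [1 + (1 − 0.26) × 1.99]
    = 1.242 × [1 + 0.74 × 1.99] = 1.242 × 2.4726 = 3.0710
MRP = 10.39% − 5.29% = 5.10%
E(R) = R_f + β_L × MRP = 5.29% + 3.0710 × 5.10% = 20.95%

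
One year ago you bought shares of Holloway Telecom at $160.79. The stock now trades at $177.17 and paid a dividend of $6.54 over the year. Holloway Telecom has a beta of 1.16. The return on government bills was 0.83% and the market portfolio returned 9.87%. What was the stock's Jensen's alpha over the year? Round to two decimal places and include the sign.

Realised HPR = (P1 + D1 − P0) / P0 = (177.17 + 6.54 − 160.79) / 160.79 = 22.92 / 160.79 = 14.2546%
MRP = 9.87% − 0.83% = 9.04%
CAPM required = R_f + β·MRP = 0.83% + 1.16 × 9.04% = 11.3164%
α = realised − required = 14.2546% − 11.3164% = +2.94%

+2.94%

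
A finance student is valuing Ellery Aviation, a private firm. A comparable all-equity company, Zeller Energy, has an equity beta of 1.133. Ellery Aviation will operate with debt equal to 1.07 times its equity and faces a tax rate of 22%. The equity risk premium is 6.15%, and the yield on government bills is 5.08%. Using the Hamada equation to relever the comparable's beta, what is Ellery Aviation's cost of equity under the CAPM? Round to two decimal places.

β_L = β_U × [1 + (1 − t)(D/E)] = 1.133 × [1 + (1 − 0.22) × 1.07]
    = 1.133 × [1 + 0.78 × 1.07] = 1.133 × 1.8346 = 2.0786
E(R) = R_f + β_L × MRP = 5.08% + 2.0786 × 6.15% = 17.86%

17.86%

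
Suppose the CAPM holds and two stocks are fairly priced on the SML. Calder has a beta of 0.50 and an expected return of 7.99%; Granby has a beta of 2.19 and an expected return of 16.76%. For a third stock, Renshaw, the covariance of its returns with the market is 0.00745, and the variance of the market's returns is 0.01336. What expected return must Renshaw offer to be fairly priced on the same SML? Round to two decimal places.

MRP = (16.76% − 7.99%) / (2.19 − 0.50) = 5.1893%
R_f = 7.99% − 0.50 × 5.1893% = 5.3954%
β_Renshaw = Cov / Var(R_m) = 0.00745 / 0.01336 = 0.5576
E(R_Renshaw) = R_f + β × MRP = 5.3954% + 0.5576 × 5.1893% = 8.29%

8.29%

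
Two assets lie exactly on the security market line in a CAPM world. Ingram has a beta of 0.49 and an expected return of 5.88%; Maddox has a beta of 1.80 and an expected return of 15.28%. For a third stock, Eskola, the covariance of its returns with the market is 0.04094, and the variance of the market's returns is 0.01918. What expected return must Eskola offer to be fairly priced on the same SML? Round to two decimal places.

17.68%

MRP = (15.28% − 5.88%) / (1.80 − 0.49) = 7.1756%
R_f = 5.88% − 0.49 × 7.1756% = 2.3640%
β_Eskola = Cov / Var(R_m) = 0.04094 / 0.01918 = 2.1345
E(R_Eskola) = R_f + β × MRP = 2.3640% + 2.1345 × 7.1756% = 17.68%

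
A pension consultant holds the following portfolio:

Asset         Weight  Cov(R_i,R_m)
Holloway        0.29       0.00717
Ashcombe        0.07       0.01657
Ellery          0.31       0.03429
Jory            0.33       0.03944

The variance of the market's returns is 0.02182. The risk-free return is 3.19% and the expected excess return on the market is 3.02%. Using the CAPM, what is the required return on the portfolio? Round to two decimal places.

6.91%

β_Holloway = 0.00717 / 0.02182 = 0.3286
β_Ashcombe = 0.01657 / 0.02182 = 0.7594
β_Ellery = 0.03429 / 0.02182 = 1.5715
β_Jory = 0.03944 / 0.02182 = 1.8075
β_P = Σ w_i β_i = 0.29×0.3286 + 0.07×0.7594 + 0.31×1.5715 + 0.33×1.8075 = 1.2321
E(R_P) = R_f + β_P × MRP = 3.19% + 1.2321 × 3.02% = 6.91%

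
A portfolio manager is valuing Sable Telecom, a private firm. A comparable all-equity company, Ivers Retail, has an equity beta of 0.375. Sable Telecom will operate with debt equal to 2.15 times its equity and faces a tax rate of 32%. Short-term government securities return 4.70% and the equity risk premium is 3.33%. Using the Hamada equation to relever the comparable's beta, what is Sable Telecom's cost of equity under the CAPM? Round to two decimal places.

β_L = β_U × [1 + (1 − t)(D/E)] = 0.375 × [1 + (1 − 0.32) × 2.15]
    = 0.375 × [1 + 0.68 × 2.15] = 0.375 × 2.4620 = 0.9233
E(R) = R_f + β_L × MRP = 4.70% + 0.9233 × 3.33% = 7.77%

7.77%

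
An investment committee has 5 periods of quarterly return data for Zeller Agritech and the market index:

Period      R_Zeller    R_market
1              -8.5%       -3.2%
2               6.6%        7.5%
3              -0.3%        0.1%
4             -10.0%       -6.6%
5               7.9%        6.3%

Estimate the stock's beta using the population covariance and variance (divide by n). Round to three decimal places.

1.339

Mean R_i = (-8.5 + 6.6 − 0.3 − 10.0 + 7.9) / 5 = -0.8600%
Mean R_m = (-3.2 + 7.5 + 0.1 − 6.6 + 6.3) / 5 = 0.8200%
Σ(R_i − R̄_i)(R_m − R̄_m) = 195.9660  ⇒  Cov = 195.9660 / 5 = 39.1932
Σ(R_m − R̄_m)² = 146.3880  ⇒  Var(R_m) = 146.3880 / 5 = 29.2776
β = Cov / Var(R_m) = 39.1932 / 29.2776 = 1.3387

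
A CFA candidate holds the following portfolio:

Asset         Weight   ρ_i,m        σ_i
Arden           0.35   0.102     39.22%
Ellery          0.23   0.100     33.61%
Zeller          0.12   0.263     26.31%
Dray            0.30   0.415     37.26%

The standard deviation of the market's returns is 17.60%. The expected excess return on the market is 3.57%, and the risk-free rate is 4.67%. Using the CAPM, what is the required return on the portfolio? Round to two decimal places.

β_Arden = 0.102 × 39.22% / 17.60% = 0.2273
β_Ellery = 0.100 × 33.61% / 17.60% = 0.1910
β_Zeller = 0.263 × 26.31% / 17.60% = 0.3932
β_Dray = 0.415 × 37.26% / 17.60% = 0.8786
β_P = Σ w_i β_i = 0.35×0.2273 + 0.23×0.1910 + 0.12×0.3932 + 0.30×0.8786 = 0.4342
E(R_P) = R_f + β_P × MRP = 4.67% + 0.4342 × 3.57% = 6.22%

6.22%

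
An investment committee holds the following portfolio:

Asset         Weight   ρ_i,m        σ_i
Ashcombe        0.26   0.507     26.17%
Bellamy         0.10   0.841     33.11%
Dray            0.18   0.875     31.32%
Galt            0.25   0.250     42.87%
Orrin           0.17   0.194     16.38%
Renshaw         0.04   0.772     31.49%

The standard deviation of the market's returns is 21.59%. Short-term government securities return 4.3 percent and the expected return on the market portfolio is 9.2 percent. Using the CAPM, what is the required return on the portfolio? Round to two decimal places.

7.79%

β_Ashcombe = 0.507 × 26.17% / 21.59% = 0.6146
β_Bellamy = 0.841 × 33.11% / 21.59% = 1.2897
β_Dray = 0.875 × 31.32% / 21.59% = 1.2693
β_Galt = 0.250 × 42.87% / 21.59% = 0.4964
β_Orrin = 0.194 × 16.38% / 21.59% = 0.1472
β_Renshaw = 0.772 × 31.49% / 21.59% = 1.1260
β_P = Σ w_i β_i = 0.26×0.6146 + 0.10×1.2897 + 0.18×1.2693 + 0.25×0.4964 + 0.17×0.1472 + 0.04×1.1260 = 0.7114
MRP = 9.2% − 4.3% = 4.90%
E(R_P) = R_f + β_P × MRP = 4.3% + 0.7114 × 4.9% = 7.79%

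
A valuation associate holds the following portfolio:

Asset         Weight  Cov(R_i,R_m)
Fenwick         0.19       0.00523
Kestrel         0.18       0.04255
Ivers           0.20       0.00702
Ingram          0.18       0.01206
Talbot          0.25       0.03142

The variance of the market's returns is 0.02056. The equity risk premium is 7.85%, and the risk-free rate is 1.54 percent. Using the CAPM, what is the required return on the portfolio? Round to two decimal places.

9.21%

β_Fenwick = 0.00523 / 0.02056 = 0.2544
β_Kestrel = 0.04255 / 0.02056 = 2.0696
β_Ivers = 0.00702 / 0.02056 = 0.3414
β_Ingram = 0.01206 / 0.02056 = 0.5866
β_Talbot = 0.03142 / 0.02056 = 1.5282
β_P = Σ w_i β_i = 0.19×0.2544 + 0.18×2.0696 + 0.20×0.3414 + 0.18×0.5866 + 0.25×1.5282 = 0.9768
E(R_P) = R_f + β_P × MRP = 1.54% + 0.9768 × 7.85% = 9.21%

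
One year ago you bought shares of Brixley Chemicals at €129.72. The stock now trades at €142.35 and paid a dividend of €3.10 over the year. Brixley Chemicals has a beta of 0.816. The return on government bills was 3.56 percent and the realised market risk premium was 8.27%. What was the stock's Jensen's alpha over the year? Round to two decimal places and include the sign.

+1.82%

Realised HPR = (P1 + D1 − P0) / P0 = (142.35 + 3.10 − 129.72) / 129.72 = 15.73 / 129.72 = 12.1261%
CAPM required = R_f + β·MRP = 3.56% + 0.816 × 8.27% = 10.30832%
α = realised − required = 12.1261% − 10.30832% = +1.82%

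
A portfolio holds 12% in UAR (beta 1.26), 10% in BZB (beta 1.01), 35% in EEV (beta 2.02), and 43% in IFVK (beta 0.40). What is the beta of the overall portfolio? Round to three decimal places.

1.131

β_P = Σ w_i β_i = 0.12×1.26 + 0.10×1.01 + 0.35×2.02 + 0.43×0.40 = 1.1312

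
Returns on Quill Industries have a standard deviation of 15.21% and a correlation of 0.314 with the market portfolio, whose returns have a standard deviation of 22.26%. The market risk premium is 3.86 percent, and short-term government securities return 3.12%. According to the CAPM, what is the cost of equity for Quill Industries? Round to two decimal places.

β = ρ × σ_i / σ_m = 0.314 × 15.21% / 22.26% = 0.2146
E(R) = 3.12% + 0.2146 × 3.86% = 3.95%

3.95%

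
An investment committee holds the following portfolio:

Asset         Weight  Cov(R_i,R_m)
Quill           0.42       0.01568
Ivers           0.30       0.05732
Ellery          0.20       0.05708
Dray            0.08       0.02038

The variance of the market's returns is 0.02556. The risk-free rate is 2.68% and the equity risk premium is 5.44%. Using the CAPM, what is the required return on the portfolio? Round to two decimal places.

β_Quill = 0.01568 / 0.02556 = 0.6135
β_Ivers = 0.05732 / 0.02556 = 2.2426
β_Ellery = 0.05708 / 0.02556 = 2.2332
β_Dray = 0.02038 / 0.02556 = 0.7973
β_P = Σ w_i β_i = 0.42×0.6135 + 0.30×2.2426 + 0.20×2.2332 + 0.08×0.7973 = 1.4409
E(R_P) = R_f + β_P × MRP = 2.68% + 1.4409 × 5.44% = 10.52%

10.52%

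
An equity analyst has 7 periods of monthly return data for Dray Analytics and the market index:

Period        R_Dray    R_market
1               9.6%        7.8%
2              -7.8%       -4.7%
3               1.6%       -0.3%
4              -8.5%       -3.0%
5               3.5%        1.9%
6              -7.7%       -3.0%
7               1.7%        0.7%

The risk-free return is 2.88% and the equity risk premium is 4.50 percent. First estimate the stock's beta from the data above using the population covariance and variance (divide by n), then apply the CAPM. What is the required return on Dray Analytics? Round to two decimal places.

10.03%

Mean R_i = (9.6 − 7.8 + 1.6 − 8.5 + 3.5 − 7.7 + 1.7) / 7 = -1.0857%
Mean R_m = (7.8 − 4.7 − 0.3 − 3.0 + 1.9 − 3.0 + 0.7) / 7 = -0.0857%
Σ(R_i − R̄_i)(R_m − R̄_m) = 166.8486  ⇒  Cov = 166.8486 / 7 = 23.8355
Σ(R_m − R̄_m)² = 105.0686  ⇒  Var(R_m) = 105.0686 / 7 = 15.0098
β = Cov / Var(R_m) = 23.8355 / 15.0098 = 1.5880
E(R) = R_f + β × MRP = 2.88% + 1.5880 × 4.50% = 10.03%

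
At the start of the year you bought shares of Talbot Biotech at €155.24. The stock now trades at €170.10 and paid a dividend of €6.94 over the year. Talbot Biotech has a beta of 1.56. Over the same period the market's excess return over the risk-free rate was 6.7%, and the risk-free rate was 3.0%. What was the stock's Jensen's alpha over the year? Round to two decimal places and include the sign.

Realised HPR = (P1 + D1 − P0) / P0 = (170.10 + 6.94 − 155.24) / 155.24 = 21.80 / 155.24 = 14.0428%
CAPM required = R_f + β·MRP = 3.0% + 1.56 × 6.7% = 13.4520%
α = realised − required = 14.0428% − 13.4520% = +0.59%

+0.59%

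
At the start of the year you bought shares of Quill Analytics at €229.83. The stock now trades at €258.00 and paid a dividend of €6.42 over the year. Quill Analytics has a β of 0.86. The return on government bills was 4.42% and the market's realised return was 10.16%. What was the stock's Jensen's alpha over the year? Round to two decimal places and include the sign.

Realised HPR = (P1 + D1 − P0) / P0 = (258.00 + 6.42 − 229.83) / 229.83 = 34.59 / 229.83 = 15.0503%
MRP = 10.16% − 4.42% = 5.74%
CAPM required = R_f + β·MRP = 4.42% + 0.86 × 5.74% = 9.3564%
α = realised − required = 15.0503% − 9.3564% = +5.69%

+5.69%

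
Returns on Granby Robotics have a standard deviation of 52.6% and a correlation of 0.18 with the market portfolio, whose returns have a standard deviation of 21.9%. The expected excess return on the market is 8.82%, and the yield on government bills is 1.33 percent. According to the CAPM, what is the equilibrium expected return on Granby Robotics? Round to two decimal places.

5.14%

β = ρ × σ_i / σ_m = 0.18 × 52.6% / 21.9% = 0.4323
E(R) = 1.33% + 0.4323 × 8.82% = 5.14%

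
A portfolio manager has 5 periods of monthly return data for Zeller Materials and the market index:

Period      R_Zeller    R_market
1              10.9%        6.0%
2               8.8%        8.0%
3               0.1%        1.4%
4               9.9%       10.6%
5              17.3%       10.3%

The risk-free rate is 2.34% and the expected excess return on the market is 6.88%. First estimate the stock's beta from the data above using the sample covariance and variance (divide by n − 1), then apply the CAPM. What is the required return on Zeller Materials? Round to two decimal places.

Mean R_i = (10.9 + 8.8 + 0.1 + 9.9 + 17.3) / 5 = 9.4000%
Mean R_m = (6.0 + 8.0 + 1.4 + 10.6 + 10.3) / 5 = 7.2600%
Σ(R_i − R̄_i)(R_m − R̄_m) = 77.8500  ⇒  Cov = 77.8500 / 4 = 19.4625
Σ(R_m − R̄_m)² = 56.8720  ⇒  Var(R_m) = 56.8720 / 4 = 14.2180
β = Cov / Var(R_m) = 19.4625 / 14.2180 = 1.3689
E(R) = R_f + β × MRP = 2.34% + 1.3689 × 6.88% = 11.76%

11.76%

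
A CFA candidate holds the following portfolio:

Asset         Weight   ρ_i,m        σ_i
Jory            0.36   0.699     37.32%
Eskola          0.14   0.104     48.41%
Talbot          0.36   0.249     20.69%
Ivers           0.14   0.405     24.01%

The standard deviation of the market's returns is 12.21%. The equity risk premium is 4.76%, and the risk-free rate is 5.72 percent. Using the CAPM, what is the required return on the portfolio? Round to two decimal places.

10.91%

β_Jory = 0.699 × 37.32% / 12.21% = 2.1365
β_Eskola = 0.104 × 48.41% / 12.21% = 0.4123
β_Talbot = 0.249 × 20.69% / 12.21% = 0.4219
β_Ivers = 0.405 × 24.01% / 12.21% = 0.7964
β_P = Σ w_i β_i = 0.36×2.1365 + 0.14×0.4123 + 0.36×0.4219 + 0.14×0.7964 = 1.0902
E(R_P) = R_f + β_P × MRP = 5.72% + 1.0902 × 4.76% = 10.91%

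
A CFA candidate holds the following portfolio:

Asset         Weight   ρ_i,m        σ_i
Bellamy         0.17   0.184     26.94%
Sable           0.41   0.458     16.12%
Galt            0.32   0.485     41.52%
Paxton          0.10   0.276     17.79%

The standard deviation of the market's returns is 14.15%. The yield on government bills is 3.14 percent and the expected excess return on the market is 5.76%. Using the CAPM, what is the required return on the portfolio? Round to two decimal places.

β_Bellamy = 0.184 × 26.94% / 14.15% = 0.3503
β_Sable = 0.458 × 16.12% / 14.15% = 0.5218
β_Galt = 0.485 × 41.52% / 14.15% = 1.4231
β_Paxton = 0.276 × 17.79% / 14.15% = 0.3470
β_P = Σ w_i β_i = 0.17×0.3503 + 0.41×0.5218 + 0.32×1.4231 + 0.10×0.3470 = 0.7636
E(R_P) = R_f + β_P × MRP = 3.14% + 0.7636 × 5.76% = 7.54%

7.54%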